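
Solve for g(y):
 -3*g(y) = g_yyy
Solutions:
 g(y) = C3*exp(-3^(1/3)*y) + (C1*sin(3^(5/6)*y/2) + C2*cos(3^(5/6)*y/2))*exp(3^(1/3)*y/2)


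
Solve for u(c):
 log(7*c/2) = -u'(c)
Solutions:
 u(c) = C1 - c*log(c) + c*log(2/7) + c


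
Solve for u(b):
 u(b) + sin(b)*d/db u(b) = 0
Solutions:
 u(b) = C1*sqrt(cos(b) + 1)/sqrt(cos(b) - 1)


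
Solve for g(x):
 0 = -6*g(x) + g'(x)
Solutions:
 g(x) = C1*exp(6*x)


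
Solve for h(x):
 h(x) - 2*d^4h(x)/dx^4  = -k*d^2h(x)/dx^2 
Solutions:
 h(x) = C1*exp(-x*sqrt(k - sqrt(k^2 + 8))/2) + C2*exp(x*sqrt(k - sqrt(k^2 + 8))/2) + C3*exp(-x*sqrt(k + sqrt(k^2 + 8))/2) + C4*exp(x*sqrt(k + sqrt(k^2 + 8))/2)


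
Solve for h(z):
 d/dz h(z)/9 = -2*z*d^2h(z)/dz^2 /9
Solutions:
 h(z) = C1 + C2*sqrt(z)


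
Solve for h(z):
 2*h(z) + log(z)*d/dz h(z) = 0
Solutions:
 h(z) = C1*exp(-2*li(z))


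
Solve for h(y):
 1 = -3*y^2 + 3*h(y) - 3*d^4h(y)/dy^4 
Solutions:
 h(y) = C1*exp(-y) + C2*exp(y) + C3*sin(y) + C4*cos(y) + y^2 + 1/3


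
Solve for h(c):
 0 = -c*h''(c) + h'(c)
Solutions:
 h(c) = C1 + C2*c^2


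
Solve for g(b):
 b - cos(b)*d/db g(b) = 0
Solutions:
 g(b) = C1 + Integral(b/cos(b), b)


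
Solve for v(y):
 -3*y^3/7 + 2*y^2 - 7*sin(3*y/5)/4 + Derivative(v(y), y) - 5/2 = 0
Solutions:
 v(y) = C1 + 3*y^4/28 - 2*y^3/3 + 5*y/2 - 35*cos(3*y/5)/12


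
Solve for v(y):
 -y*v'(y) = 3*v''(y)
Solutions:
 v(y) = C1 + C2*erf(sqrt(6)*y/6)


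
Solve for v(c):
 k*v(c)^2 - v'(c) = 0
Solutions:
 v(c) = -1/(C1 + c*k)


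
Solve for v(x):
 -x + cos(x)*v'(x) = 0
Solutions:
 v(x) = C1 + Integral(x/cos(x), x)


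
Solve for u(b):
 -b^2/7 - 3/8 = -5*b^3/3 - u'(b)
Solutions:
 u(b) = C1 - 5*b^4/12 + b^3/21 + 3*b/8


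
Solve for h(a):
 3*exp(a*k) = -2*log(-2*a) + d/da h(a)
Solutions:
 h(a) = C1 + 2*a*log(-a) + 2*a*(-1 + log(2)) + Piecewise((3*exp(a*k)/k, Ne(k, 0)), (3*a, True))


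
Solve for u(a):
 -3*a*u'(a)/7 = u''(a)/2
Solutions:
 u(a) = C1 + C2*erf(sqrt(21)*a/7)


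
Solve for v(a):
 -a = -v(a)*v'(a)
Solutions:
 v(a) = -sqrt(C1 + a^2)
 v(a) = sqrt(C1 + a^2)


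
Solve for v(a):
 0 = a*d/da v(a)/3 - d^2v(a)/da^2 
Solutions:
 v(a) = C1 + C2*erfi(sqrt(6)*a/6)


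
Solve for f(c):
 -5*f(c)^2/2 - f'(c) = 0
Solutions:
 f(c) = 2/(C1 + 5*c)


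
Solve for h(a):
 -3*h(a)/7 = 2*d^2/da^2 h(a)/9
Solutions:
 h(a) = C1*sin(3*sqrt(42)*a/14) + C2*cos(3*sqrt(42)*a/14)


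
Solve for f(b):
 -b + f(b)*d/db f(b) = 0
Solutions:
 f(b) = -sqrt(C1 + b^2)
 f(b) = sqrt(C1 + b^2)


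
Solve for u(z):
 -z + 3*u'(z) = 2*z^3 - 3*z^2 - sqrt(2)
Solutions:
 u(z) = C1 + z^4/6 - z^3/3 + z^2/6 - sqrt(2)*z/3


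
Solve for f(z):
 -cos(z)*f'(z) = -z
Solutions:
 f(z) = C1 + Integral(z/cos(z), z)


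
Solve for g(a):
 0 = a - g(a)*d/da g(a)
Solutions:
 g(a) = -sqrt(C1 + a^2)
 g(a) = sqrt(C1 + a^2)


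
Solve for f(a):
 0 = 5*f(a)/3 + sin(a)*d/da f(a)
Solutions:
 f(a) = C1*(cos(a) + 1)^(5/6)/(cos(a) - 1)^(5/6)


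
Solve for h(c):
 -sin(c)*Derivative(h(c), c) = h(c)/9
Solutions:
 h(c) = C1*(cos(c) + 1)^(1/18)/(cos(c) - 1)^(1/18)


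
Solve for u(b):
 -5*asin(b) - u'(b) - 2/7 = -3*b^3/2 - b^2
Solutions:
 u(b) = C1 + 3*b^4/8 + b^3/3 - 5*b*asin(b) - 2*b/7 - 5*sqrt(1 - b^2)


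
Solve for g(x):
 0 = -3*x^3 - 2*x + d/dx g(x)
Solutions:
 g(x) = C1 + 3*x^4/4 + x^2


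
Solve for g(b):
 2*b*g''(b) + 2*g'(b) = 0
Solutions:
 g(b) = C1 + C2*log(b)


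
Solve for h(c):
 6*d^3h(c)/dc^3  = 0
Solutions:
 h(c) = C1 + C2*c + C3*c^2


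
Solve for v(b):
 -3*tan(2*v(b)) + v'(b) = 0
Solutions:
 v(b) = -asin(C1*exp(6*b))/2 + pi/2
 v(b) = asin(C1*exp(6*b))/2


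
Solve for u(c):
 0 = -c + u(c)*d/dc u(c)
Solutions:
 u(c) = -sqrt(C1 + c^2)
 u(c) = sqrt(C1 + c^2)


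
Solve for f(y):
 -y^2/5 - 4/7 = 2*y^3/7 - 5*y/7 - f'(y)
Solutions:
 f(y) = C1 + y^4/14 + y^3/15 - 5*y^2/14 + 4*y/7


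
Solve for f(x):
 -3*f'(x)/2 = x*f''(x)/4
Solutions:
 f(x) = C1 + C2/x^5


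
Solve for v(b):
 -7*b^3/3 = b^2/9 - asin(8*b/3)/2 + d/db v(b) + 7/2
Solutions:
 v(b) = C1 - 7*b^4/12 - b^3/27 + b*asin(8*b/3)/2 - 7*b/2 + sqrt(9 - 64*b^2)/16


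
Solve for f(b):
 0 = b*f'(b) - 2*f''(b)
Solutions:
 f(b) = C1 + C2*erfi(b/2)


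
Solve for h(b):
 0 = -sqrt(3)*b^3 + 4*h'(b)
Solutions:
 h(b) = C1 + sqrt(3)*b^4/16


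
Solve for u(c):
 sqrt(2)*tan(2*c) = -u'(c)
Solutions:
 u(c) = C1 + sqrt(2)*log(cos(2*c))/2


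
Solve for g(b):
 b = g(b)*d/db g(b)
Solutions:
 g(b) = -sqrt(C1 + b^2)
 g(b) = sqrt(C1 + b^2)


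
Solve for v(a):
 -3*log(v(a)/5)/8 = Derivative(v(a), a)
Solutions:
 -8*Integral(1/(-log(_y) + log(5)), (_y, v(a)))/3 = C1 - a


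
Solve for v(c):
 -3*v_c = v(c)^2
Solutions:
 v(c) = 3/(C1 + c)


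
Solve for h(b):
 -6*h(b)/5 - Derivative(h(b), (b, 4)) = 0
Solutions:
 h(b) = (C1*sin(10^(3/4)*3^(1/4)*b/10) + C2*cos(10^(3/4)*3^(1/4)*b/10))*exp(-10^(3/4)*3^(1/4)*b/10) + (C3*sin(10^(3/4)*3^(1/4)*b/10) + C4*cos(10^(3/4)*3^(1/4)*b/10))*exp(10^(3/4)*3^(1/4)*b/10)


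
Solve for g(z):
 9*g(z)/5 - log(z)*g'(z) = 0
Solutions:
 g(z) = C1*exp(9*li(z)/5)


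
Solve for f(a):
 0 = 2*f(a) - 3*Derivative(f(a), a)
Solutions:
 f(a) = C1*exp(2*a/3)


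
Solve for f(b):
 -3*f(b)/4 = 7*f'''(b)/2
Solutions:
 f(b) = C3*exp(-14^(2/3)*3^(1/3)*b/14) + (C1*sin(14^(2/3)*3^(5/6)*b/28) + C2*cos(14^(2/3)*3^(5/6)*b/28))*exp(14^(2/3)*3^(1/3)*b/28)


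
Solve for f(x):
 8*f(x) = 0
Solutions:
 f(x) = 0


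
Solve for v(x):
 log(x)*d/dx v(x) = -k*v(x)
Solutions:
 v(x) = C1*exp(-k*li(x))


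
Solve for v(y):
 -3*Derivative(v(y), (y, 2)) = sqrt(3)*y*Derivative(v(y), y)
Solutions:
 v(y) = C1 + C2*erf(sqrt(2)*3^(3/4)*y/6)


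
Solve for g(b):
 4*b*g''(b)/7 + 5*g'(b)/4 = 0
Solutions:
 g(b) = C1 + C2/b^(19/16)


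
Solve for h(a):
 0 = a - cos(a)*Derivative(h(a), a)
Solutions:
 h(a) = C1 + Integral(a/cos(a), a)


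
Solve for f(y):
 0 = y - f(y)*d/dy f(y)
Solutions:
 f(y) = -sqrt(C1 + y^2)
 f(y) = sqrt(C1 + y^2)


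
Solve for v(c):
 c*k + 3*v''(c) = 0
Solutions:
 v(c) = C1 + C2*c - c^3*k/18


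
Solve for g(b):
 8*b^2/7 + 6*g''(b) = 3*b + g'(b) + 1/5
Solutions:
 g(b) = C1 + C2*exp(b/6) + 8*b^3/21 + 75*b^2/14 + 2243*b/35


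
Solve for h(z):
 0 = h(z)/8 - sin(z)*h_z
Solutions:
 h(z) = C1*(cos(z) - 1)^(1/16)/(cos(z) + 1)^(1/16)


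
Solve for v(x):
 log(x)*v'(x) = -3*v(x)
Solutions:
 v(x) = C1*exp(-3*li(x))


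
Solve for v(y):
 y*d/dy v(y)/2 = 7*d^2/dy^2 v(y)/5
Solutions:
 v(y) = C1 + C2*erfi(sqrt(35)*y/14)


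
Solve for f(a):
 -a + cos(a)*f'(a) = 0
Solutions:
 f(a) = C1 + Integral(a/cos(a), a)


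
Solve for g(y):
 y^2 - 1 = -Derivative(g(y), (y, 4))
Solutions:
 g(y) = C1 + C2*y + C3*y^2 + C4*y^3 - y^6/360 + y^4/24


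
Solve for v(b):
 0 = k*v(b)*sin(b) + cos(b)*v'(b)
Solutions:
 v(b) = C1*exp(k*log(cos(b)))


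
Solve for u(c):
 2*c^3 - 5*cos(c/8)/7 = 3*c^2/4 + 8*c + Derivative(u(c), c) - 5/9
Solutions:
 u(c) = C1 + c^4/2 - c^3/4 - 4*c^2 + 5*c/9 - 40*sin(c/8)/7


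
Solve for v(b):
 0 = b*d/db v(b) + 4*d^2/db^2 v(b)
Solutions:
 v(b) = C1 + C2*erf(sqrt(2)*b/4)


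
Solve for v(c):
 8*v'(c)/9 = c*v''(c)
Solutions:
 v(c) = C1 + C2*c^(17/9)


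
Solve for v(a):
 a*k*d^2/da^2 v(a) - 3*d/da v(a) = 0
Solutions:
 v(a) = C1 + a^(((re(k) + 3)*re(k) + im(k)^2)/(re(k)^2 + im(k)^2))*(C2*sin(3*log(a)*Abs(im(k))/(re(k)^2 + im(k)^2)) + C3*cos(3*log(a)*im(k)/(re(k)^2 + im(k)^2)))


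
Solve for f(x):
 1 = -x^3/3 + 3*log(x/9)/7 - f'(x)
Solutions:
 f(x) = C1 - x^4/12 + 3*x*log(x)/7 - 10*x/7 - 6*x*log(3)/7


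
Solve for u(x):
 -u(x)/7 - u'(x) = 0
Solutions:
 u(x) = C1*exp(-x/7)


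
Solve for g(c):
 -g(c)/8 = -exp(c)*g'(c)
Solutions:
 g(c) = C1*exp(-exp(-c)/8)


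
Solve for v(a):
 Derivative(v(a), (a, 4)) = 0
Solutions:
 v(a) = C1 + C2*a + C3*a^2 + C4*a^3


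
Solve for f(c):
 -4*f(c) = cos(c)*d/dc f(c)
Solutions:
 f(c) = C1*(sin(c)^2 - 2*sin(c) + 1)/(sin(c)^2 + 2*sin(c) + 1)


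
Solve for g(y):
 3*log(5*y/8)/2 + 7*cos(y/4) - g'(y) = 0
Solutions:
 g(y) = C1 + 3*y*log(y)/2 - 5*y*log(2) - 3*y/2 + y*log(10)/2 + y*log(5) + 28*sin(y/4)


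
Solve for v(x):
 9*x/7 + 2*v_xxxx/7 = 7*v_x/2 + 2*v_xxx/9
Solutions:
 v(x) = C1 + C2*exp(x*(-7^(2/3)*(81*sqrt(59385) + 19739)^(1/3) - 28*7^(1/3)/(81*sqrt(59385) + 19739)^(1/3) + 28)/108)*sin(sqrt(3)*7^(1/3)*x*(-7^(1/3)*(81*sqrt(59385) + 19739)^(1/3) + 28/(81*sqrt(59385) + 19739)^(1/3))/108) + C3*exp(x*(-7^(2/3)*(81*sqrt(59385) + 19739)^(1/3) - 28*7^(1/3)/(81*sqrt(59385) + 19739)^(1/3) + 28)/108)*cos(sqrt(3)*7^(1/3)*x*(-7^(1/3)*(81*sqrt(59385) + 19739)^(1/3) + 28/(81*sqrt(59385) + 19739)^(1/3))/108) + C4*exp(x*(28*7^(1/3)/(81*sqrt(59385) + 19739)^(1/3) + 14 + 7^(2/3)*(81*sqrt(59385) + 19739)^(1/3))/54) + 9*x^2/49


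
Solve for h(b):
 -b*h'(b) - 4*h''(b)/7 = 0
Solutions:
 h(b) = C1 + C2*erf(sqrt(14)*b/4)


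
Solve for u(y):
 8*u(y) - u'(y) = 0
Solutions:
 u(y) = C1*exp(8*y)


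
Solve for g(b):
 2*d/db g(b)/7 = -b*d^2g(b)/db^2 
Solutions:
 g(b) = C1 + C2*b^(5/7)


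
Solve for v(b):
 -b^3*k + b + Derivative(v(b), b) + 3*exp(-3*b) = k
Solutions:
 v(b) = C1 + b^4*k/4 - b^2/2 + b*k + exp(-3*b)


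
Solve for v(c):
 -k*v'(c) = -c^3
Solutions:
 v(c) = C1 + c^4/(4*k)


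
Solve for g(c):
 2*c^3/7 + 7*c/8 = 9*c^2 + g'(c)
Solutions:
 g(c) = C1 + c^4/14 - 3*c^3 + 7*c^2/16


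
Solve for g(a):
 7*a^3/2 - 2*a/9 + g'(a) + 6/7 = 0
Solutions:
 g(a) = C1 - 7*a^4/8 + a^2/9 - 6*a/7


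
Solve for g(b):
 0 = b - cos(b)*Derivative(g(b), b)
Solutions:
 g(b) = C1 + Integral(b/cos(b), b)


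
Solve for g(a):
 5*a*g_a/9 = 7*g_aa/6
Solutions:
 g(a) = C1 + C2*erfi(sqrt(105)*a/21)


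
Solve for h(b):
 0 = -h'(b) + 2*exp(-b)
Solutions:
 h(b) = C1 - 2*exp(-b)


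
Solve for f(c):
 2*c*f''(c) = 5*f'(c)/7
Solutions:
 f(c) = C1 + C2*c^(19/14)


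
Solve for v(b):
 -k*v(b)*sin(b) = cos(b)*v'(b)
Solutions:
 v(b) = C1*exp(k*log(cos(b)))


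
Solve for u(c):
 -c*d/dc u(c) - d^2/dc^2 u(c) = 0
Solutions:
 u(c) = C1 + C2*erf(sqrt(2)*c/2)


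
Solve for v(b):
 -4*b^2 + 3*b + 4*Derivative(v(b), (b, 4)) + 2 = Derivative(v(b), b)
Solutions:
 v(b) = C1 + C4*exp(2^(1/3)*b/2) - 4*b^3/3 + 3*b^2/2 + 2*b + (C2*sin(2^(1/3)*sqrt(3)*b/4) + C3*cos(2^(1/3)*sqrt(3)*b/4))*exp(-2^(1/3)*b/4)


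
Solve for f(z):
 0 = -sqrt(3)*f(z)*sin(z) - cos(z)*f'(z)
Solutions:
 f(z) = C1*cos(z)^(sqrt(3))


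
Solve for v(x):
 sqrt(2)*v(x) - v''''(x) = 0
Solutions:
 v(x) = C1*exp(-2^(1/8)*x) + C2*exp(2^(1/8)*x) + C3*sin(2^(1/8)*x) + C4*cos(2^(1/8)*x)


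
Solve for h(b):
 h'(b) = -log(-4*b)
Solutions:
 h(b) = C1 - b*log(-b) + b*(1 - 2*log(2))


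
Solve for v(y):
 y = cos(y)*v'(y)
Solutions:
 v(y) = C1 + Integral(y/cos(y), y)


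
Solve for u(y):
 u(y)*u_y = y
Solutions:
 u(y) = -sqrt(C1 + y^2)
 u(y) = sqrt(C1 + y^2)


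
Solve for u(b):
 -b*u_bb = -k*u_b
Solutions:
 u(b) = C1 + b^(re(k) + 1)*(C2*sin(log(b)*Abs(im(k))) + C3*cos(log(b)*im(k)))


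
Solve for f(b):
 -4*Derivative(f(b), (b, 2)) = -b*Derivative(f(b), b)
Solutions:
 f(b) = C1 + C2*erfi(sqrt(2)*b/4)


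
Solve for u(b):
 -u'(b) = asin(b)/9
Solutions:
 u(b) = C1 - b*asin(b)/9 - sqrt(1 - b^2)/9


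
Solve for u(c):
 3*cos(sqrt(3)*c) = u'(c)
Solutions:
 u(c) = C1 + sqrt(3)*sin(sqrt(3)*c)


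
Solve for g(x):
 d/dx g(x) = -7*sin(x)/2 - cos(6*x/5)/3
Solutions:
 g(x) = C1 - 5*sin(6*x/5)/18 + 7*cos(x)/2


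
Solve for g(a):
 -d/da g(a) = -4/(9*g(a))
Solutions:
 g(a) = -sqrt(C1 + 8*a)/3
 g(a) = sqrt(C1 + 8*a)/3


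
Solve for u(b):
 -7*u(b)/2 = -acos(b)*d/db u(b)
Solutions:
 u(b) = C1*exp(7*Integral(1/acos(b), b)/2)


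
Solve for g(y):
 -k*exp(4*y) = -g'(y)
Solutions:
 g(y) = C1 + k*exp(4*y)/4


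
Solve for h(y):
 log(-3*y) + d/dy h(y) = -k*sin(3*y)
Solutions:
 h(y) = C1 + k*cos(3*y)/3 - y*log(-y) - y*log(3) + y


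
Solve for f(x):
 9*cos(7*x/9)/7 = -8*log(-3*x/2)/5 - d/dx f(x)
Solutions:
 f(x) = C1 - 8*x*log(-x)/5 - 8*x*log(3)/5 + 8*x*log(2)/5 + 8*x/5 - 81*sin(7*x/9)/49


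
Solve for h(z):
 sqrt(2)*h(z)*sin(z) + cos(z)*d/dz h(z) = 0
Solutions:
 h(z) = C1*cos(z)^(sqrt(2))


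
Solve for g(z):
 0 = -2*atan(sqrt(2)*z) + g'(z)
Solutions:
 g(z) = C1 + 2*z*atan(sqrt(2)*z) - sqrt(2)*log(2*z^2 + 1)/2


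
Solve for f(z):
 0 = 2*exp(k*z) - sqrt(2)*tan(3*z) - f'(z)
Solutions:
 f(z) = C1 + 2*Piecewise((exp(k*z)/k, Ne(k, 0)), (z, True)) + sqrt(2)*log(cos(3*z))/3


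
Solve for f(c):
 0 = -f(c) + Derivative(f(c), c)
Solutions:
 f(c) = C1*exp(c)


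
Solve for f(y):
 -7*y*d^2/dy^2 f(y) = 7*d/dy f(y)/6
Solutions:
 f(y) = C1 + C2*y^(5/6)


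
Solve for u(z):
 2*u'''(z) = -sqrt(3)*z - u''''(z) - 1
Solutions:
 u(z) = C1 + C2*z + C3*z^2 + C4*exp(-2*z) - sqrt(3)*z^4/48 + z^3*(-2 + sqrt(3))/24


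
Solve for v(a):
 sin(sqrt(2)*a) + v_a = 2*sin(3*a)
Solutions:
 v(a) = C1 - 2*cos(3*a)/3 + sqrt(2)*cos(sqrt(2)*a)/2


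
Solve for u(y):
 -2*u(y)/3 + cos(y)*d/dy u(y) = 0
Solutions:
 u(y) = C1*(sin(y) + 1)^(1/3)/(sin(y) - 1)^(1/3)


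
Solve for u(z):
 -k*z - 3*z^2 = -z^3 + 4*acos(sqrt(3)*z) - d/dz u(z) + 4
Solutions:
 u(z) = C1 + k*z^2/2 - z^4/4 + z^3 + 4*z*acos(sqrt(3)*z) + 4*z - 4*sqrt(3)*sqrt(1 - 3*z^2)/3


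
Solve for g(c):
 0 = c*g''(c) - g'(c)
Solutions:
 g(c) = C1 + C2*c^2


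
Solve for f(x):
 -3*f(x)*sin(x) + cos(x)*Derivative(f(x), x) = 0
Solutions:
 f(x) = C1/cos(x)^3


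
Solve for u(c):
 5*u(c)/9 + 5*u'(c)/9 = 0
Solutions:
 u(c) = C1*exp(-c)


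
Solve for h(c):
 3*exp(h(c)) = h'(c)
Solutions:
 h(c) = log(-1/(C1 + 3*c))


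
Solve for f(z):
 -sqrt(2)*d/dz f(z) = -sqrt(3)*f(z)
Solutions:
 f(z) = C1*exp(sqrt(6)*z/2)


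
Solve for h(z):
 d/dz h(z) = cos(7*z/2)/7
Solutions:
 h(z) = C1 + 2*sin(7*z/2)/49


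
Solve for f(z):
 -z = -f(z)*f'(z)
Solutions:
 f(z) = -sqrt(C1 + z^2)
 f(z) = sqrt(C1 + z^2)


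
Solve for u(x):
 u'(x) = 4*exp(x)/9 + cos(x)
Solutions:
 u(x) = C1 + 4*exp(x)/9 + sin(x)


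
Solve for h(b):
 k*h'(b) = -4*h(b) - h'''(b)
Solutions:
 h(b) = C1*exp(b*(2*k/((-3^(1/3) + 3^(5/6)*I)*(sqrt(3)*sqrt(k^3 + 108) + 18)^(1/3)) + 3^(1/3)*(sqrt(3)*sqrt(k^3 + 108) + 18)^(1/3)/6 - 3^(5/6)*I*(sqrt(3)*sqrt(k^3 + 108) + 18)^(1/3)/6)) + C2*exp(b*(-2*k/((3^(1/3) + 3^(5/6)*I)*(sqrt(3)*sqrt(k^3 + 108) + 18)^(1/3)) + 3^(1/3)*(sqrt(3)*sqrt(k^3 + 108) + 18)^(1/3)/6 + 3^(5/6)*I*(sqrt(3)*sqrt(k^3 + 108) + 18)^(1/3)/6)) + C3*exp(3^(1/3)*b*(3^(1/3)*k/(sqrt(3)*sqrt(k^3 + 108) + 18)^(1/3) - (sqrt(3)*sqrt(k^3 + 108) + 18)^(1/3))/3)


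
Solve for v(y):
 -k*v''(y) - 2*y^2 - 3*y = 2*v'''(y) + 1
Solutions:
 v(y) = C1 + C2*y + C3*exp(-k*y/2) - y^4/(6*k) + y^3*(-3 + 8/k)/(6*k) + y^2*(-1/2 + 3/k - 8/k^2)/k


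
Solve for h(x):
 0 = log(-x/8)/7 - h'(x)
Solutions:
 h(x) = C1 + x*log(-x)/7 + x*(-3*log(2) - 1)/7


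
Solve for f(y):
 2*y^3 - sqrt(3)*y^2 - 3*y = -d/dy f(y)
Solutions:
 f(y) = C1 - y^4/2 + sqrt(3)*y^3/3 + 3*y^2/2


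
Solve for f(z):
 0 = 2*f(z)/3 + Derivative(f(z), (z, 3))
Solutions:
 f(z) = C3*exp(-2^(1/3)*3^(2/3)*z/3) + (C1*sin(2^(1/3)*3^(1/6)*z/2) + C2*cos(2^(1/3)*3^(1/6)*z/2))*exp(2^(1/3)*3^(2/3)*z/6)


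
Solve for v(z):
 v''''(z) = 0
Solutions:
 v(z) = C1 + C2*z + C3*z^2 + C4*z^3


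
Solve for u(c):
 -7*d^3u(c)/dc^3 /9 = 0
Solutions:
 u(c) = C1 + C2*c + C3*c^2


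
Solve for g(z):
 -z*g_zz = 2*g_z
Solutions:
 g(z) = C1 + C2/z


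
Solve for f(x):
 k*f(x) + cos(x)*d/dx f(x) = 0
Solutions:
 f(x) = C1*exp(k*(log(sin(x) - 1) - log(sin(x) + 1))/2)


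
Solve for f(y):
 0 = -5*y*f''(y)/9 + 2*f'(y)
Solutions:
 f(y) = C1 + C2*y^(23/5)


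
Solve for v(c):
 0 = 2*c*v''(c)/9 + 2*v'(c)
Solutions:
 v(c) = C1 + C2/c^8


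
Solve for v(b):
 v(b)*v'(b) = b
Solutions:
 v(b) = -sqrt(C1 + b^2)
 v(b) = sqrt(C1 + b^2)


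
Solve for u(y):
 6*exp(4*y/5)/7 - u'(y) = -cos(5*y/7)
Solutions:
 u(y) = C1 + 15*exp(4*y/5)/14 + 7*sin(5*y/7)/5


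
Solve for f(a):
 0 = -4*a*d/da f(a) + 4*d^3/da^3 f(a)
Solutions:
 f(a) = C1 + Integral(C2*airyai(a) + C3*airybi(a), a)


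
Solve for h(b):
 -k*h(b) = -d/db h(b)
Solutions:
 h(b) = C1*exp(b*k)


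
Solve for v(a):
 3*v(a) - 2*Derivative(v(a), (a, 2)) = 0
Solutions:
 v(a) = C1*exp(-sqrt(6)*a/2) + C2*exp(sqrt(6)*a/2)


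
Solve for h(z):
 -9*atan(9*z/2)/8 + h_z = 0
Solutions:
 h(z) = C1 + 9*z*atan(9*z/2)/8 - log(81*z^2 + 4)/8


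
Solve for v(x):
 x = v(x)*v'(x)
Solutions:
 v(x) = -sqrt(C1 + x^2)
 v(x) = sqrt(C1 + x^2)


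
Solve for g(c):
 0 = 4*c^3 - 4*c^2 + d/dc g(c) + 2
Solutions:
 g(c) = C1 - c^4 + 4*c^3/3 - 2*c


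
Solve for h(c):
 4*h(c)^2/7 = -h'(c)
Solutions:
 h(c) = 7/(C1 + 4*c)


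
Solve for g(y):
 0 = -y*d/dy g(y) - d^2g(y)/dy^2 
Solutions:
 g(y) = C1 + C2*erf(sqrt(2)*y/2)


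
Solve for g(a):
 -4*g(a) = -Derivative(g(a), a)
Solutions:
 g(a) = C1*exp(4*a)


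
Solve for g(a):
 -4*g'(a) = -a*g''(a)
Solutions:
 g(a) = C1 + C2*a^5


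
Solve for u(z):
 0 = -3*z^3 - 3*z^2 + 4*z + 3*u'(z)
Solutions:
 u(z) = C1 + z^4/4 + z^3/3 - 2*z^2/3


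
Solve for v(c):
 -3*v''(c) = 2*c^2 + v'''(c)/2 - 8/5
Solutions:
 v(c) = C1 + C2*c + C3*exp(-6*c) - c^4/18 + c^3/27 + 67*c^2/270


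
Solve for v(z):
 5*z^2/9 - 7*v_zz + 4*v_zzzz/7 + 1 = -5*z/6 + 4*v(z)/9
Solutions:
 v(z) = C1*exp(-sqrt(6)*z*sqrt(147 + sqrt(22057))/12) + C2*exp(sqrt(6)*z*sqrt(147 + sqrt(22057))/12) + C3*sin(sqrt(6)*z*sqrt(-147 + sqrt(22057))/12) + C4*cos(sqrt(6)*z*sqrt(-147 + sqrt(22057))/12) + 5*z^2/4 + 15*z/8 - 297/8


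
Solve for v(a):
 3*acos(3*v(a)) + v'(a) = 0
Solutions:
 Integral(1/acos(3*_y), (_y, v(a))) = C1 - 3*a


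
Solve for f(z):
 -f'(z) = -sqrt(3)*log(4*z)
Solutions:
 f(z) = C1 + sqrt(3)*z*log(z) - sqrt(3)*z + 2*sqrt(3)*z*log(2)


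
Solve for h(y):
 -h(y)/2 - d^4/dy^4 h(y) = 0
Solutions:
 h(y) = (C1*sin(2^(1/4)*y/2) + C2*cos(2^(1/4)*y/2))*exp(-2^(1/4)*y/2) + (C3*sin(2^(1/4)*y/2) + C4*cos(2^(1/4)*y/2))*exp(2^(1/4)*y/2)


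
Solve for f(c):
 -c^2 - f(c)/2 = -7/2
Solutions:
 f(c) = 7 - 2*c^2


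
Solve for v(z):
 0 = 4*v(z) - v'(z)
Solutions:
 v(z) = C1*exp(4*z)


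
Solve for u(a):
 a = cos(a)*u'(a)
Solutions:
 u(a) = C1 + Integral(a/cos(a), a)


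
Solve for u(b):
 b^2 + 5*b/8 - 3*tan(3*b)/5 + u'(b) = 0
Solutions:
 u(b) = C1 - b^3/3 - 5*b^2/16 - log(cos(3*b))/5


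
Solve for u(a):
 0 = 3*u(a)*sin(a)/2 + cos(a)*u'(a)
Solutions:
 u(a) = C1*cos(a)^(3/2)


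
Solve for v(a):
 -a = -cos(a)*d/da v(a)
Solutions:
 v(a) = C1 + Integral(a/cos(a), a)


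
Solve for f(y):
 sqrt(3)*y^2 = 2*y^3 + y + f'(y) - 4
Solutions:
 f(y) = C1 - y^4/2 + sqrt(3)*y^3/3 - y^2/2 + 4*y


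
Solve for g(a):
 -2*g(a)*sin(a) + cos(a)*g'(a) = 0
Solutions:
 g(a) = C1/cos(a)^2


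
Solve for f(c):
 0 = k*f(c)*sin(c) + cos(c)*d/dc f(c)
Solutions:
 f(c) = C1*exp(k*log(cos(c)))


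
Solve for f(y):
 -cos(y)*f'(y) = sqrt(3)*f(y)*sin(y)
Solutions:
 f(y) = C1*cos(y)^(sqrt(3))


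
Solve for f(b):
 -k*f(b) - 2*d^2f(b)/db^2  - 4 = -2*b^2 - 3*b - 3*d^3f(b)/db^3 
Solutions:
 f(b) = C1*exp(b*(-2^(2/3)*(-243*k + sqrt((243*k + 16)^2 - 256) - 16)^(1/3) + 4 - 8*2^(1/3)/(-243*k + sqrt((243*k + 16)^2 - 256) - 16)^(1/3))/18) + C2*exp(b*(2^(2/3)*(-243*k + sqrt((243*k + 16)^2 - 256) - 16)^(1/3) - 2^(2/3)*sqrt(3)*I*(-243*k + sqrt((243*k + 16)^2 - 256) - 16)^(1/3) + 8 - 32*2^(1/3)/((-1 + sqrt(3)*I)*(-243*k + sqrt((243*k + 16)^2 - 256) - 16)^(1/3)))/36) + C3*exp(b*(2^(2/3)*(-243*k + sqrt((243*k + 16)^2 - 256) - 16)^(1/3) + 2^(2/3)*sqrt(3)*I*(-243*k + sqrt((243*k + 16)^2 - 256) - 16)^(1/3) + 8 + 32*2^(1/3)/((1 + sqrt(3)*I)*(-243*k + sqrt((243*k + 16)^2 - 256) - 16)^(1/3)))/36) + 2*b^2/k + 3*b/k - 4/k - 8/k^2


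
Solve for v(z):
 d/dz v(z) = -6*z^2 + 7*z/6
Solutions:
 v(z) = C1 - 2*z^3 + 7*z^2/12


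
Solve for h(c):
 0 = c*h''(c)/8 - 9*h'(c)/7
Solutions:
 h(c) = C1 + C2*c^(79/7)


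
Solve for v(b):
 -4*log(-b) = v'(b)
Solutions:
 v(b) = C1 - 4*b*log(-b) + 4*b


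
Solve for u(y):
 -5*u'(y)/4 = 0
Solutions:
 u(y) = C1


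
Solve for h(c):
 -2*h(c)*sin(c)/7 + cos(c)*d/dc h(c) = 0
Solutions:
 h(c) = C1/cos(c)^(2/7)


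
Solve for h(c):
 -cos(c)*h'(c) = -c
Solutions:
 h(c) = C1 + Integral(c/cos(c), c)


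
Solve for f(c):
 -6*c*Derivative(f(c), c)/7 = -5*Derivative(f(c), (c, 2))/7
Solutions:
 f(c) = C1 + C2*erfi(sqrt(15)*c/5)


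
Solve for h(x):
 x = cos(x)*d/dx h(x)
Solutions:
 h(x) = C1 + Integral(x/cos(x), x)


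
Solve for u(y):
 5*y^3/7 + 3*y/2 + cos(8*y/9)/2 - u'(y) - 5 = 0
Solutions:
 u(y) = C1 + 5*y^4/28 + 3*y^2/4 - 5*y + 9*sin(8*y/9)/16


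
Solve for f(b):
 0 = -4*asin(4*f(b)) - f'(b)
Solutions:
 Integral(1/asin(4*_y), (_y, f(b))) = C1 - 4*b


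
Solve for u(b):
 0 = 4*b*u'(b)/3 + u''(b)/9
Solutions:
 u(b) = C1 + C2*erf(sqrt(6)*b)


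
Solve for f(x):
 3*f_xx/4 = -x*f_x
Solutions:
 f(x) = C1 + C2*erf(sqrt(6)*x/3)


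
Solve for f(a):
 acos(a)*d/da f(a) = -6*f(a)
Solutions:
 f(a) = C1*exp(-6*Integral(1/acos(a), a))


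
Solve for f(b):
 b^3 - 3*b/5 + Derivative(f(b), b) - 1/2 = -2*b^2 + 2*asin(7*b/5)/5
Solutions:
 f(b) = C1 - b^4/4 - 2*b^3/3 + 3*b^2/10 + 2*b*asin(7*b/5)/5 + b/2 + 2*sqrt(25 - 49*b^2)/35


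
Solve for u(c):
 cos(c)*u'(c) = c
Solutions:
 u(c) = C1 + Integral(c/cos(c), c)


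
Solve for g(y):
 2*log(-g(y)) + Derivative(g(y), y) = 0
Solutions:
 -li(-g(y)) = C1 - 2*y


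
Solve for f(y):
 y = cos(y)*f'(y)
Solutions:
 f(y) = C1 + Integral(y/cos(y), y)


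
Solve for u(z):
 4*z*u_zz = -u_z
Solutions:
 u(z) = C1 + C2*z^(3/4)


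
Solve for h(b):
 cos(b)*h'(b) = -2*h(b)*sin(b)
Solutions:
 h(b) = C1*cos(b)^2


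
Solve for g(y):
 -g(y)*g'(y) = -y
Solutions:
 g(y) = -sqrt(C1 + y^2)
 g(y) = sqrt(C1 + y^2)


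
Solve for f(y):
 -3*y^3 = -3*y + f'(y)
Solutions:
 f(y) = C1 - 3*y^4/4 + 3*y^2/2


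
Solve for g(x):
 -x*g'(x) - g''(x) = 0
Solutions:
 g(x) = C1 + C2*erf(sqrt(2)*x/2)


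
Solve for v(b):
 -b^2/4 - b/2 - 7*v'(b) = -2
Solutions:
 v(b) = C1 - b^3/84 - b^2/28 + 2*b/7


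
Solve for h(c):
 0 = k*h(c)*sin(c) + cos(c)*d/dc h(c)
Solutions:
 h(c) = C1*exp(k*log(cos(c)))


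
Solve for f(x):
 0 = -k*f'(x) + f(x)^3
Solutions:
 f(x) = -sqrt(2)*sqrt(-k/(C1*k + x))/2
 f(x) = sqrt(2)*sqrt(-k/(C1*k + x))/2


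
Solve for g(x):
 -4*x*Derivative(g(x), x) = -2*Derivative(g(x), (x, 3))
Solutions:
 g(x) = C1 + Integral(C2*airyai(2^(1/3)*x) + C3*airybi(2^(1/3)*x), x)


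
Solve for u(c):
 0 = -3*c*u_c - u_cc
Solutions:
 u(c) = C1 + C2*erf(sqrt(6)*c/2)


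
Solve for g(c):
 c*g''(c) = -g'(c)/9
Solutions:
 g(c) = C1 + C2*c^(8/9)


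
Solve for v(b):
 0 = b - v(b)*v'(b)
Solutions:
 v(b) = -sqrt(C1 + b^2)
 v(b) = sqrt(C1 + b^2)


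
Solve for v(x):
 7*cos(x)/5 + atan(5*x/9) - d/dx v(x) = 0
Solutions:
 v(x) = C1 + x*atan(5*x/9) - 9*log(25*x^2 + 81)/10 + 7*sin(x)/5


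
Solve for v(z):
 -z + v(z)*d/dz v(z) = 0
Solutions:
 v(z) = -sqrt(C1 + z^2)
 v(z) = sqrt(C1 + z^2)


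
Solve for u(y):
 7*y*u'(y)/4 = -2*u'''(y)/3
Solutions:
 u(y) = C1 + Integral(C2*airyai(-21^(1/3)*y/2) + C3*airybi(-21^(1/3)*y/2), y)


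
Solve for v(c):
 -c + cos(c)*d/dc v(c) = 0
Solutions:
 v(c) = C1 + Integral(c/cos(c), c)


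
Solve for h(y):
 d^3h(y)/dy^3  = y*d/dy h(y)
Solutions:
 h(y) = C1 + Integral(C2*airyai(y) + C3*airybi(y), y)


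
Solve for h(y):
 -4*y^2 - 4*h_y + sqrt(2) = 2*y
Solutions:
 h(y) = C1 - y^3/3 - y^2/4 + sqrt(2)*y/4


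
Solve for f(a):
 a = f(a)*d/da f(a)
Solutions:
 f(a) = -sqrt(C1 + a^2)
 f(a) = sqrt(C1 + a^2)


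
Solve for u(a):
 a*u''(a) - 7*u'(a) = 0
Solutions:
 u(a) = C1 + C2*a^8


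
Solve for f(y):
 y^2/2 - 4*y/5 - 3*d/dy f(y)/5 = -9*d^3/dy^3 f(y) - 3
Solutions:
 f(y) = C1 + C2*exp(-sqrt(15)*y/15) + C3*exp(sqrt(15)*y/15) + 5*y^3/18 - 2*y^2/3 + 30*y


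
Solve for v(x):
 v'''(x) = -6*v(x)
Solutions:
 v(x) = C3*exp(-6^(1/3)*x) + (C1*sin(2^(1/3)*3^(5/6)*x/2) + C2*cos(2^(1/3)*3^(5/6)*x/2))*exp(6^(1/3)*x/2)


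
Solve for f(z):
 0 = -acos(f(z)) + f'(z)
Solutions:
 Integral(1/acos(_y), (_y, f(z))) = C1 + z


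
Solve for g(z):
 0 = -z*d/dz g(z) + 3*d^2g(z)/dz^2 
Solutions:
 g(z) = C1 + C2*erfi(sqrt(6)*z/6)


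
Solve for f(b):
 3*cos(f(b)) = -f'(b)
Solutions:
 f(b) = pi - asin((C1 + exp(6*b))/(C1 - exp(6*b)))
 f(b) = asin((C1 + exp(6*b))/(C1 - exp(6*b)))


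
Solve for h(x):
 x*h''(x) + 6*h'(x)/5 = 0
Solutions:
 h(x) = C1 + C2/x^(1/5)


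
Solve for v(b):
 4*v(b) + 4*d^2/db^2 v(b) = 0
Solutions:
 v(b) = C1*sin(b) + C2*cos(b)


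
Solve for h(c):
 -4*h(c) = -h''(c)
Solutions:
 h(c) = C1*exp(-2*c) + C2*exp(2*c)


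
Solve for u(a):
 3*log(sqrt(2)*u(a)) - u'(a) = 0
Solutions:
 -2*Integral(1/(2*log(_y) + log(2)), (_y, u(a)))/3 = C1 - a


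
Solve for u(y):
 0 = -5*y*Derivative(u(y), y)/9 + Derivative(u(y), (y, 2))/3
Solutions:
 u(y) = C1 + C2*erfi(sqrt(30)*y/6)


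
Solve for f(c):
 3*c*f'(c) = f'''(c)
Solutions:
 f(c) = C1 + Integral(C2*airyai(3^(1/3)*c) + C3*airybi(3^(1/3)*c), c)


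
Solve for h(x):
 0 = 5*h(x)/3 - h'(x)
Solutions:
 h(x) = C1*exp(5*x/3)


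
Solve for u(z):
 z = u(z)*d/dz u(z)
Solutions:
 u(z) = -sqrt(C1 + z^2)
 u(z) = sqrt(C1 + z^2)


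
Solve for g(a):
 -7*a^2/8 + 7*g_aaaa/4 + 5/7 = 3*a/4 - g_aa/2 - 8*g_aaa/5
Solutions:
 g(a) = C1 + C2*a + 7*a^4/48 - 97*a^3/60 + 12153*a^2/1400 + (C3*sin(sqrt(94)*a/35) + C4*cos(sqrt(94)*a/35))*exp(-16*a/35)


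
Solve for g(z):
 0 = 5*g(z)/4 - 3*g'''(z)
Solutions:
 g(z) = C3*exp(90^(1/3)*z/6) + (C1*sin(10^(1/3)*3^(1/6)*z/4) + C2*cos(10^(1/3)*3^(1/6)*z/4))*exp(-90^(1/3)*z/12)


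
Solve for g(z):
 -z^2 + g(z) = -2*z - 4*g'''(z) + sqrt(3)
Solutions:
 g(z) = C3*exp(-2^(1/3)*z/2) + z^2 - 2*z + (C1*sin(2^(1/3)*sqrt(3)*z/4) + C2*cos(2^(1/3)*sqrt(3)*z/4))*exp(2^(1/3)*z/4) + sqrt(3)


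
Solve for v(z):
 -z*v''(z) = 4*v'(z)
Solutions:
 v(z) = C1 + C2/z^3


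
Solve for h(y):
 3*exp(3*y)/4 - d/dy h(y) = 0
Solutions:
 h(y) = C1 + exp(3*y)/4


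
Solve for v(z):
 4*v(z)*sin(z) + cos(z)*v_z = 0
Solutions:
 v(z) = C1*cos(z)^4


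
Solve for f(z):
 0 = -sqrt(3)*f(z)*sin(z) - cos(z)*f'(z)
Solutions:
 f(z) = C1*cos(z)^(sqrt(3))


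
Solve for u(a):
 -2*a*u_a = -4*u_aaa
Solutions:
 u(a) = C1 + Integral(C2*airyai(2^(2/3)*a/2) + C3*airybi(2^(2/3)*a/2), a)


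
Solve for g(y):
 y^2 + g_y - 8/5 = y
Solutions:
 g(y) = C1 - y^3/3 + y^2/2 + 8*y/5


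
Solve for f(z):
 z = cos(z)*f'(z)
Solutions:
 f(z) = C1 + Integral(z/cos(z), z)


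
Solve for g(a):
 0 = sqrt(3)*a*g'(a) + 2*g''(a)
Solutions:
 g(a) = C1 + C2*erf(3^(1/4)*a/2)


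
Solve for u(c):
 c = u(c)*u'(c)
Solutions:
 u(c) = -sqrt(C1 + c^2)
 u(c) = sqrt(C1 + c^2)


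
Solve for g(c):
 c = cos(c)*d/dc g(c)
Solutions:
 g(c) = C1 + Integral(c/cos(c), c)


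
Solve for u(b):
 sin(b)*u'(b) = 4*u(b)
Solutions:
 u(b) = C1*(cos(b)^2 - 2*cos(b) + 1)/(cos(b)^2 + 2*cos(b) + 1)


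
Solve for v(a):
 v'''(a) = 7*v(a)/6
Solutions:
 v(a) = C3*exp(6^(2/3)*7^(1/3)*a/6) + (C1*sin(2^(2/3)*3^(1/6)*7^(1/3)*a/4) + C2*cos(2^(2/3)*3^(1/6)*7^(1/3)*a/4))*exp(-6^(2/3)*7^(1/3)*a/12)


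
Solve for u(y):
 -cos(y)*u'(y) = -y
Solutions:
 u(y) = C1 + Integral(y/cos(y), y)


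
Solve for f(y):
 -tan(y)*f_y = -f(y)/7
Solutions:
 f(y) = C1*sin(y)^(1/7)


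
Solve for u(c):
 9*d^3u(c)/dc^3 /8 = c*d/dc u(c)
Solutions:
 u(c) = C1 + Integral(C2*airyai(2*3^(1/3)*c/3) + C3*airybi(2*3^(1/3)*c/3), c)


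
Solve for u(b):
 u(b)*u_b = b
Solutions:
 u(b) = -sqrt(C1 + b^2)
 u(b) = sqrt(C1 + b^2)


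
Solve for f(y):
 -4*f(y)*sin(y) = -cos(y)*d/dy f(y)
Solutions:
 f(y) = C1/cos(y)^4


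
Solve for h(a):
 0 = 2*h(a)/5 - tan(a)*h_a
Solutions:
 h(a) = C1*sin(a)^(2/5)


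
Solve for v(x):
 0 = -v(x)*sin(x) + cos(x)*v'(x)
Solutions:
 v(x) = C1/cos(x)


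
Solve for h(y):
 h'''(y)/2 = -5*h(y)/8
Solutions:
 h(y) = C3*exp(-10^(1/3)*y/2) + (C1*sin(10^(1/3)*sqrt(3)*y/4) + C2*cos(10^(1/3)*sqrt(3)*y/4))*exp(10^(1/3)*y/4)


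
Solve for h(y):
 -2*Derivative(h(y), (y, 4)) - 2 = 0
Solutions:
 h(y) = C1 + C2*y + C3*y^2 + C4*y^3 - y^4/24


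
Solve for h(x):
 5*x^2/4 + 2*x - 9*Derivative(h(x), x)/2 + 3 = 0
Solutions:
 h(x) = C1 + 5*x^3/54 + 2*x^2/9 + 2*x/3


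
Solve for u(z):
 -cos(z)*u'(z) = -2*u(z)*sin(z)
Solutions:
 u(z) = C1/cos(z)^2


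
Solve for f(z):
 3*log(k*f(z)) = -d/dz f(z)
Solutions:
 li(k*f(z))/k = C1 - 3*z


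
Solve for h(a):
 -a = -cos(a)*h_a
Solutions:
 h(a) = C1 + Integral(a/cos(a), a)


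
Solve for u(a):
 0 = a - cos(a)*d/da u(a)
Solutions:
 u(a) = C1 + Integral(a/cos(a), a)


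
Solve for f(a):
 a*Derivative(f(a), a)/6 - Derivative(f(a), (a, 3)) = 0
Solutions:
 f(a) = C1 + Integral(C2*airyai(6^(2/3)*a/6) + C3*airybi(6^(2/3)*a/6), a)


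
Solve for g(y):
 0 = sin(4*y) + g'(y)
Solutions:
 g(y) = C1 + cos(4*y)/4


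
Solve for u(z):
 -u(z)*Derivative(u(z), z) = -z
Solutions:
 u(z) = -sqrt(C1 + z^2)
 u(z) = sqrt(C1 + z^2)


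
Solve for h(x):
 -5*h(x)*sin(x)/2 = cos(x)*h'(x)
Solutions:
 h(x) = C1*cos(x)^(5/2)


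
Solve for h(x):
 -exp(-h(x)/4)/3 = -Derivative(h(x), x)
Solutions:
 h(x) = 4*log(C1 + x/12)


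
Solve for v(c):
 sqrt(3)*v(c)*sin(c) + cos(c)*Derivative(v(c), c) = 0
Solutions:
 v(c) = C1*cos(c)^(sqrt(3))


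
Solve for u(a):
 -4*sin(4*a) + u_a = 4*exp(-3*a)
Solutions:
 u(a) = C1 - cos(4*a) - 4*exp(-3*a)/3


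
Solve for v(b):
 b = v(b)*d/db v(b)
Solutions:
 v(b) = -sqrt(C1 + b^2)
 v(b) = sqrt(C1 + b^2)


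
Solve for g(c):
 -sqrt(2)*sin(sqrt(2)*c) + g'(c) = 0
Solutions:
 g(c) = C1 - cos(sqrt(2)*c)


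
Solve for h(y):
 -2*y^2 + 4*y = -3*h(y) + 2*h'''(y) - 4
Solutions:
 h(y) = C3*exp(2^(2/3)*3^(1/3)*y/2) + 2*y^2/3 - 4*y/3 + (C1*sin(2^(2/3)*3^(5/6)*y/4) + C2*cos(2^(2/3)*3^(5/6)*y/4))*exp(-2^(2/3)*3^(1/3)*y/4) - 4/3


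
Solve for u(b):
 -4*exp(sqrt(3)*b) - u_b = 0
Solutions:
 u(b) = C1 - 4*sqrt(3)*exp(sqrt(3)*b)/3


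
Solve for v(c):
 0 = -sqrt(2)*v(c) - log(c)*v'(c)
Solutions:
 v(c) = C1*exp(-sqrt(2)*li(c))


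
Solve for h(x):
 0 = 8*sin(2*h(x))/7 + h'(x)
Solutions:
 8*x/7 + log(cos(2*h(x)) - 1)/4 - log(cos(2*h(x)) + 1)/4 = C1


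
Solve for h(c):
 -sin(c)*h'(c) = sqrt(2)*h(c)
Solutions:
 h(c) = C1*(cos(c) + 1)^(sqrt(2)/2)/(cos(c) - 1)^(sqrt(2)/2)


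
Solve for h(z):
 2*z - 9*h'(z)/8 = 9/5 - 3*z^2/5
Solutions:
 h(z) = C1 + 8*z^3/45 + 8*z^2/9 - 8*z/5


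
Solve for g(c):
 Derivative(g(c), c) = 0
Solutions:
 g(c) = C1


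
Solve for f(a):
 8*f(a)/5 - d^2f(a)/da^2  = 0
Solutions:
 f(a) = C1*exp(-2*sqrt(10)*a/5) + C2*exp(2*sqrt(10)*a/5)


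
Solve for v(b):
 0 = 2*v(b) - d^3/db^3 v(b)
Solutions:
 v(b) = C3*exp(2^(1/3)*b) + (C1*sin(2^(1/3)*sqrt(3)*b/2) + C2*cos(2^(1/3)*sqrt(3)*b/2))*exp(-2^(1/3)*b/2)


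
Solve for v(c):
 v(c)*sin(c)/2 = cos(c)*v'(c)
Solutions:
 v(c) = C1/sqrt(cos(c))


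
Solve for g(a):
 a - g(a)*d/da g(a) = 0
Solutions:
 g(a) = -sqrt(C1 + a^2)
 g(a) = sqrt(C1 + a^2)


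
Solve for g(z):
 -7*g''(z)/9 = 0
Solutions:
 g(z) = C1 + C2*z


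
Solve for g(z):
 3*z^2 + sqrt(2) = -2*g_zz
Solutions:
 g(z) = C1 + C2*z - z^4/8 - sqrt(2)*z^2/4


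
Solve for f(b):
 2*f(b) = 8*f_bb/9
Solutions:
 f(b) = C1*exp(-3*b/2) + C2*exp(3*b/2)


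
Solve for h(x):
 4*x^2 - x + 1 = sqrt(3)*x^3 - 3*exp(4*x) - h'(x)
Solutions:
 h(x) = C1 + sqrt(3)*x^4/4 - 4*x^3/3 + x^2/2 - x - 3*exp(4*x)/4


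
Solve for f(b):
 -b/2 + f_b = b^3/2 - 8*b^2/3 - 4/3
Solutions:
 f(b) = C1 + b^4/8 - 8*b^3/9 + b^2/4 - 4*b/3


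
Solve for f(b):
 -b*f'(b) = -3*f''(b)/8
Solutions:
 f(b) = C1 + C2*erfi(2*sqrt(3)*b/3)


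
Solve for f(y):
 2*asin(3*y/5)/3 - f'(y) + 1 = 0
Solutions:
 f(y) = C1 + 2*y*asin(3*y/5)/3 + y + 2*sqrt(25 - 9*y^2)/9


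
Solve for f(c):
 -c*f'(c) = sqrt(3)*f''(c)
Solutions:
 f(c) = C1 + C2*erf(sqrt(2)*3^(3/4)*c/6)


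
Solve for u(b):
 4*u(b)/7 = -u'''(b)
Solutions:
 u(b) = C3*exp(-14^(2/3)*b/7) + (C1*sin(14^(2/3)*sqrt(3)*b/14) + C2*cos(14^(2/3)*sqrt(3)*b/14))*exp(14^(2/3)*b/14)


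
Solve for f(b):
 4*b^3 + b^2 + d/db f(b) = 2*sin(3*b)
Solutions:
 f(b) = C1 - b^4 - b^3/3 - 2*cos(3*b)/3


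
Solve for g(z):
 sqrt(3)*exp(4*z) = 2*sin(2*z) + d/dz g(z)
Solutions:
 g(z) = C1 + sqrt(3)*exp(4*z)/4 + cos(2*z)


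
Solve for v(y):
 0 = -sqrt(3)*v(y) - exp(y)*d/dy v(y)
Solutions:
 v(y) = C1*exp(sqrt(3)*exp(-y))


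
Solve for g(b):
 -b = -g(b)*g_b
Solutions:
 g(b) = -sqrt(C1 + b^2)
 g(b) = sqrt(C1 + b^2)


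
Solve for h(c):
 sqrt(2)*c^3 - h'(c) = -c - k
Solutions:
 h(c) = C1 + sqrt(2)*c^4/4 + c^2/2 + c*k


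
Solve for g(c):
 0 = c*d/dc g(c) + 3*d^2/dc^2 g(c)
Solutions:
 g(c) = C1 + C2*erf(sqrt(6)*c/6)


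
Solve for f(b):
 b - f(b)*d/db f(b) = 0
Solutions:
 f(b) = -sqrt(C1 + b^2)
 f(b) = sqrt(C1 + b^2)


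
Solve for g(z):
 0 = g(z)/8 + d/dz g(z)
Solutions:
 g(z) = C1*exp(-z/8)


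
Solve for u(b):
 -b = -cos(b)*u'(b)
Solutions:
 u(b) = C1 + Integral(b/cos(b), b)


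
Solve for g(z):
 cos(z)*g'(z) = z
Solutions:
 g(z) = C1 + Integral(z/cos(z), z)


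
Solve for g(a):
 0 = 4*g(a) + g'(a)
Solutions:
 g(a) = C1*exp(-4*a)


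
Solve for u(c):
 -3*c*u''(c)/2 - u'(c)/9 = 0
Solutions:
 u(c) = C1 + C2*c^(25/27)


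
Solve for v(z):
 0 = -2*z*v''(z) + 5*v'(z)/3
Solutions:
 v(z) = C1 + C2*z^(11/6)


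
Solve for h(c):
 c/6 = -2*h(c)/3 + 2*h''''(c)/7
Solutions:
 h(c) = C1*exp(-3^(3/4)*7^(1/4)*c/3) + C2*exp(3^(3/4)*7^(1/4)*c/3) + C3*sin(3^(3/4)*7^(1/4)*c/3) + C4*cos(3^(3/4)*7^(1/4)*c/3) - c/4


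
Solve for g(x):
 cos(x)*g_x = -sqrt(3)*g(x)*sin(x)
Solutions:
 g(x) = C1*cos(x)^(sqrt(3))


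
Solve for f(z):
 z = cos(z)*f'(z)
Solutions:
 f(z) = C1 + Integral(z/cos(z), z)


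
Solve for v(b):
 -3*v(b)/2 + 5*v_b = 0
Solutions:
 v(b) = C1*exp(3*b/10)


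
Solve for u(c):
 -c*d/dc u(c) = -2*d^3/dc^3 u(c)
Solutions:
 u(c) = C1 + Integral(C2*airyai(2^(2/3)*c/2) + C3*airybi(2^(2/3)*c/2), c)


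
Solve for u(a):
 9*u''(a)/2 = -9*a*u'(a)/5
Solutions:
 u(a) = C1 + C2*erf(sqrt(5)*a/5)


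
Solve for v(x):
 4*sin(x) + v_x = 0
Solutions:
 v(x) = C1 + 4*cos(x)


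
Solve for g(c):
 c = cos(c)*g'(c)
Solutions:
 g(c) = C1 + Integral(c/cos(c), c)


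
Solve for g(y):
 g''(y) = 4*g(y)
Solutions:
 g(y) = C1*exp(-2*y) + C2*exp(2*y)


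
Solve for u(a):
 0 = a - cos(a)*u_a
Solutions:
 u(a) = C1 + Integral(a/cos(a), a)


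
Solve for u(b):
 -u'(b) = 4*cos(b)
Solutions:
 u(b) = C1 - 4*sin(b)


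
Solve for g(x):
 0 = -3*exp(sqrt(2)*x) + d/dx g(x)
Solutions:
 g(x) = C1 + 3*sqrt(2)*exp(sqrt(2)*x)/2


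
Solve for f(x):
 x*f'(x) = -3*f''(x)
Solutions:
 f(x) = C1 + C2*erf(sqrt(6)*x/6)


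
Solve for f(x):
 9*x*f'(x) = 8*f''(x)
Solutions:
 f(x) = C1 + C2*erfi(3*x/4)


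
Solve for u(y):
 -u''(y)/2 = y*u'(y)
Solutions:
 u(y) = C1 + C2*erf(y)


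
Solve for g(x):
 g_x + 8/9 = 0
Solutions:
 g(x) = C1 - 8*x/9


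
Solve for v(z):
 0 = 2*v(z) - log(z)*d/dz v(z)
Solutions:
 v(z) = C1*exp(2*li(z))


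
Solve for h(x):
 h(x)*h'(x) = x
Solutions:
 h(x) = -sqrt(C1 + x^2)
 h(x) = sqrt(C1 + x^2)


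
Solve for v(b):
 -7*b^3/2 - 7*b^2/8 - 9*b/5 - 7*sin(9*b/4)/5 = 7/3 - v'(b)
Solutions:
 v(b) = C1 + 7*b^4/8 + 7*b^3/24 + 9*b^2/10 + 7*b/3 - 28*cos(9*b/4)/45


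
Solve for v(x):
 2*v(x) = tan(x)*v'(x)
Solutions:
 v(x) = C1*sin(x)^2


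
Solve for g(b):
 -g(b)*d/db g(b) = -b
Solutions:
 g(b) = -sqrt(C1 + b^2)
 g(b) = sqrt(C1 + b^2)


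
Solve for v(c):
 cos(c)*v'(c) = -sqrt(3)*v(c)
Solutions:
 v(c) = C1*(sin(c) - 1)^(sqrt(3)/2)/(sin(c) + 1)^(sqrt(3)/2)


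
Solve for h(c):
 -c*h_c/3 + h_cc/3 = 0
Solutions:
 h(c) = C1 + C2*erfi(sqrt(2)*c/2)


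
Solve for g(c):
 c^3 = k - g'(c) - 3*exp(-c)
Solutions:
 g(c) = C1 - c^4/4 + c*k + 3*exp(-c)


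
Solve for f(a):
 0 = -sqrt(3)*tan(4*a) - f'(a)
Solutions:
 f(a) = C1 + sqrt(3)*log(cos(4*a))/4


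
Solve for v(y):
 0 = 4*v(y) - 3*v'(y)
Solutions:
 v(y) = C1*exp(4*y/3)


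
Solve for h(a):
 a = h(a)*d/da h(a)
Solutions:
 h(a) = -sqrt(C1 + a^2)
 h(a) = sqrt(C1 + a^2)


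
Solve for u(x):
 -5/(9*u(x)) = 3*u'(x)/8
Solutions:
 u(x) = -sqrt(C1 - 240*x)/9
 u(x) = sqrt(C1 - 240*x)/9


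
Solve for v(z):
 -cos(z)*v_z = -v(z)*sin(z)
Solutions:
 v(z) = C1/cos(z)


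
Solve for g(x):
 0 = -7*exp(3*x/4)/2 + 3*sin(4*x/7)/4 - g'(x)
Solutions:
 g(x) = C1 - 14*exp(3*x/4)/3 - 21*cos(4*x/7)/16


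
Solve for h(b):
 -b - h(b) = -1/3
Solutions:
 h(b) = 1/3 - b


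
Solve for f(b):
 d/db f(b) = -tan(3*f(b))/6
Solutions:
 f(b) = -asin(C1*exp(-b/2))/3 + pi/3
 f(b) = asin(C1*exp(-b/2))/3


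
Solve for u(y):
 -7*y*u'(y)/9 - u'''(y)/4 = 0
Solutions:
 u(y) = C1 + Integral(C2*airyai(-84^(1/3)*y/3) + C3*airybi(-84^(1/3)*y/3), y)


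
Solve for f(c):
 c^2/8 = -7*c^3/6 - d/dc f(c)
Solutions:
 f(c) = C1 - 7*c^4/24 - c^3/24


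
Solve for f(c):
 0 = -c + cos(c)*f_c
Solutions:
 f(c) = C1 + Integral(c/cos(c), c)


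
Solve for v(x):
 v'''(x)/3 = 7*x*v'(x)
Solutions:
 v(x) = C1 + Integral(C2*airyai(21^(1/3)*x) + C3*airybi(21^(1/3)*x), x)


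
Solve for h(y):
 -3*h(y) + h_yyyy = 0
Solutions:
 h(y) = C1*exp(-3^(1/4)*y) + C2*exp(3^(1/4)*y) + C3*sin(3^(1/4)*y) + C4*cos(3^(1/4)*y)


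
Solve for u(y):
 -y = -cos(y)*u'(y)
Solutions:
 u(y) = C1 + Integral(y/cos(y), y)


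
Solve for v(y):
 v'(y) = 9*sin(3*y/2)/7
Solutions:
 v(y) = C1 - 6*cos(3*y/2)/7


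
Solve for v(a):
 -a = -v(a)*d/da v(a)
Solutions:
 v(a) = -sqrt(C1 + a^2)
 v(a) = sqrt(C1 + a^2)


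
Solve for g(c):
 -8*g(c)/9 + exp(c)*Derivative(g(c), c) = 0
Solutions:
 g(c) = C1*exp(-8*exp(-c)/9)


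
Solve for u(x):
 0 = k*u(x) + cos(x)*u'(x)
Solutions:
 u(x) = C1*exp(k*(log(sin(x) - 1) - log(sin(x) + 1))/2)


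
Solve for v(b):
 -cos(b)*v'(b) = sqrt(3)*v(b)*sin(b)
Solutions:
 v(b) = C1*cos(b)^(sqrt(3))


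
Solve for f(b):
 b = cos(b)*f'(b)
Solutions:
 f(b) = C1 + Integral(b/cos(b), b)


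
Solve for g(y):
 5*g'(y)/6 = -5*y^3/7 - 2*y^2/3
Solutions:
 g(y) = C1 - 3*y^4/14 - 4*y^3/15


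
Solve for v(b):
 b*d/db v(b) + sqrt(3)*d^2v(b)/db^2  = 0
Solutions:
 v(b) = C1 + C2*erf(sqrt(2)*3^(3/4)*b/6)


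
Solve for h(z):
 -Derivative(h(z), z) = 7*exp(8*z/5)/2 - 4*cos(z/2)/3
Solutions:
 h(z) = C1 - 35*exp(8*z/5)/16 + 8*sin(z/2)/3


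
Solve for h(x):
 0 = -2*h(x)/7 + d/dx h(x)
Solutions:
 h(x) = C1*exp(2*x/7)


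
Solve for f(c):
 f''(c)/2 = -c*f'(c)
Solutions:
 f(c) = C1 + C2*erf(c)


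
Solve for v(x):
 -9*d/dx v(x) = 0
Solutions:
 v(x) = C1


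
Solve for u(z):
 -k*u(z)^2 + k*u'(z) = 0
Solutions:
 u(z) = -1/(C1 + z)
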